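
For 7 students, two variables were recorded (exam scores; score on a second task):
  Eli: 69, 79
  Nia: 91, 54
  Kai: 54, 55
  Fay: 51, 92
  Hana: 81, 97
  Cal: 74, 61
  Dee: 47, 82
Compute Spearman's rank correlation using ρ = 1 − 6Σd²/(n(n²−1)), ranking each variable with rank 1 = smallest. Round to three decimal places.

-0.321

Ranks of variable 1: 4, 7, 3, 2, 6, 5, 1
Ranks of variable 2: 4, 1, 2, 6, 7, 3, 5
d = r₁ − r₂: 0, 6, 1, -4, -1, 2, -4
d²: 0, 36, 1, 16, 1, 4, 16; Σd² = 74
ρ = 1 − 6·74/(7·48) = 1 − 444/336 = -0.321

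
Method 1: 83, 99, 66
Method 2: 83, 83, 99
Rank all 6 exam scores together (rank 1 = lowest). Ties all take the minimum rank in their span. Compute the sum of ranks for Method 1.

Sorted (ascending): 66, 83, 83, 83, 99, 99
The 3 values of 83 occupy positions 2–4 → each gets rank 2.
The 2 values of 99 occupy positions 5–6 → each gets rank 5.
Method 1 values → pooled ranks: 83→2, 99→5, 66→1
Rank sum = 2 + 5 + 1 = 8

8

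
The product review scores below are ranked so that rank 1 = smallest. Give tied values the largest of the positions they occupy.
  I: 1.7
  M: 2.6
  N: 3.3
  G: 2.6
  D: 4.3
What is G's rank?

Sorted (ascending): 1.7, 2.6, 2.6, 3.3, 4.3
The 2 values of 2.6 occupy positions 2–3 → each gets rank 3.
G has value 2.6 → rank 3.

3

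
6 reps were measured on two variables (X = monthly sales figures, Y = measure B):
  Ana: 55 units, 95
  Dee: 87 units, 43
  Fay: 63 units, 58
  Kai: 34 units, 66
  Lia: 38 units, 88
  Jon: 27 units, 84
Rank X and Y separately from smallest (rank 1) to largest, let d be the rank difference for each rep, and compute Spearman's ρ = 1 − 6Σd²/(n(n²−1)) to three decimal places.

Ranks of variable 1: 4, 6, 5, 2, 3, 1
Ranks of variable 2: 6, 1, 2, 3, 5, 4
d = r₁ − r₂: -2, 5, 3, -1, -2, -3
d²: 4, 25, 9, 1, 4, 9; Σd² = 52
ρ = 1 − 6·52/(6·35) = 1 − 312/210 = -0.486

-0.486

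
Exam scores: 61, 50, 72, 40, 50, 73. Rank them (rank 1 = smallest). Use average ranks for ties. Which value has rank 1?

Sorted (ascending): 40, 50, 50, 61, 72, 73
The 2 values of 50 occupy positions 2–3 → average rank (2+3)/2 = 2.5.
Rank 1 → value 40.

40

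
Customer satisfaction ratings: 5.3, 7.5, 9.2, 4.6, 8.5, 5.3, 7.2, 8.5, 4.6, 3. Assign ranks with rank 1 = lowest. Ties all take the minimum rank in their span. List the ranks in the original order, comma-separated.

Sorted (ascending): 3, 4.6, 4.6, 5.3, 5.3, 7.2, 7.5, 8.5, 8.5, 9.2
The 2 values of 4.6 occupy positions 2–3 → each gets rank 2.
The 2 values of 5.3 occupy positions 4–5 → each gets rank 4.
The 2 values of 8.5 occupy positions 8–9 → each gets rank 8.

4, 7, 10, 2, 8, 4, 6, 8, 2, 1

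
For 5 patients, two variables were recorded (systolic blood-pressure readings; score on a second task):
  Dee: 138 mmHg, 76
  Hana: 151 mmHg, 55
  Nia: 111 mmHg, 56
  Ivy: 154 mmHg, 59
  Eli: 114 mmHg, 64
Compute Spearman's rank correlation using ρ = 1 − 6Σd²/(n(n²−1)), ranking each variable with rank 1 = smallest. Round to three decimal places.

-0.100

Ranks of variable 1: 3, 4, 1, 5, 2
Ranks of variable 2: 5, 1, 2, 3, 4
d = r₁ − r₂: -2, 3, -1, 2, -2
d²: 4, 9, 1, 4, 4; Σd² = 22
ρ = 1 − 6·22/(5·24) = 1 − 132/120 = -0.100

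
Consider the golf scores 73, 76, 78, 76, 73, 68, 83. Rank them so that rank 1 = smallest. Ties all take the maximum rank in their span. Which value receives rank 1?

Sorted (ascending): 68, 73, 73, 76, 76, 78, 83
The 2 values of 73 occupy positions 2–3 → each gets rank 3.
The 2 values of 76 occupy positions 4–5 → each gets rank 5.
Rank 1 → value 68.

68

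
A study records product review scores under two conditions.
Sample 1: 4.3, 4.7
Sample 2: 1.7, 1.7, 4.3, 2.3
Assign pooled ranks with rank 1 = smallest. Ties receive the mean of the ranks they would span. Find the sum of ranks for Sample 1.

10.5

Sorted (ascending): 1.7, 1.7, 2.3, 4.3, 4.3, 4.7
The 2 values of 1.7 occupy positions 1–2 → average rank (1+2)/2 = 1.5.
The 2 values of 4.3 occupy positions 4–5 → average rank (4+5)/2 = 4.5.
Sample 1 values → pooled ranks: 4.3→4.5, 4.7→6
Rank sum = 4.5 + 6 = 10.5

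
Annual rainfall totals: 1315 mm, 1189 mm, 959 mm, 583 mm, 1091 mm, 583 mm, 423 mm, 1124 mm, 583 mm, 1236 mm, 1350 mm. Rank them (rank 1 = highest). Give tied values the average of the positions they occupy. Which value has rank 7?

959

Sorted (descending): 1350, 1315, 1236, 1189, 1124, 1091, 959, 583, 583, 583, 423
The 3 values of 583 occupy positions 8–10 → average rank 9.
Rank 7 → value 959.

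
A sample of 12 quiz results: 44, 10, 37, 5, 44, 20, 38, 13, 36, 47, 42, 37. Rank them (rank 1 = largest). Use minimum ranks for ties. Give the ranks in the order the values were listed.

Sorted (descending): 47, 44, 44, 42, 38, 37, 37, 36, 20, 13, 10, 5
The 2 values of 44 occupy positions 2–3 → each gets rank 2.
The 2 values of 37 occupy positions 6–7 → each gets rank 6.

2, 11, 6, 12, 2, 9, 5, 10, 8, 1, 4, 6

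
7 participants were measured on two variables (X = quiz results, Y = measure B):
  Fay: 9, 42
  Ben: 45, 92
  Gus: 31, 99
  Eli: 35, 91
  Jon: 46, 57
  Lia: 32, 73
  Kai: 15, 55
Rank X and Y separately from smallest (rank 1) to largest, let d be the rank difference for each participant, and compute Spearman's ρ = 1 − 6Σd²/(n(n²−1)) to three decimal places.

Ranks of variable 1: 1, 6, 3, 5, 7, 4, 2
Ranks of variable 2: 1, 6, 7, 5, 3, 4, 2
d = r₁ − r₂: 0, 0, -4, 0, 4, 0, 0
d²: 0, 0, 16, 0, 16, 0, 0; Σd² = 32
ρ = 1 − 6·32/(7·48) = 1 − 192/336 = 0.429

0.429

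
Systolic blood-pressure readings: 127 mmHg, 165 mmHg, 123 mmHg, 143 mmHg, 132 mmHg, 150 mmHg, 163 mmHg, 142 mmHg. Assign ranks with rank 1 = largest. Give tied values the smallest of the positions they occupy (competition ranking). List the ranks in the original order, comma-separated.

Sorted (descending): 165, 163, 150, 143, 142, 132, 127, 123
No ties — each value takes its position as its rank.

7, 1, 8, 4, 6, 3, 2, 5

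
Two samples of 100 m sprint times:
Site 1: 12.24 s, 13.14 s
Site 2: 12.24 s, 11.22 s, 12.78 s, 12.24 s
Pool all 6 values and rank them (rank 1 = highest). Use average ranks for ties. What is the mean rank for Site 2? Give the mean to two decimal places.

Sorted (descending): 13.14, 12.78, 12.24, 12.24, 12.24, 11.22
The 3 values of 12.24 occupy positions 3–5 → average rank 4.
Site 2 values → pooled ranks: 12.24→4, 11.22→6, 12.78→2, 12.24→4
Mean rank = (4 + 6 + 2 + 4) / 4 = 4.00

4.00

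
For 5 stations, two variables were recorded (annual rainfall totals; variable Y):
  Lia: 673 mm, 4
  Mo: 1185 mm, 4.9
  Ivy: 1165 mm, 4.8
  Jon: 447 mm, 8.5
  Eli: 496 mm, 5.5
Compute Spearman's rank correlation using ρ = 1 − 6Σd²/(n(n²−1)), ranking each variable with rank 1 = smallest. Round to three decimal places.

-0.600

Ranks of variable 1: 3, 5, 4, 1, 2
Ranks of variable 2: 1, 3, 2, 5, 4
d = r₁ − r₂: 2, 2, 2, -4, -2
d²: 4, 4, 4, 16, 4; Σd² = 32
ρ = 1 − 6·32/(5·24) = 1 − 192/120 = -0.600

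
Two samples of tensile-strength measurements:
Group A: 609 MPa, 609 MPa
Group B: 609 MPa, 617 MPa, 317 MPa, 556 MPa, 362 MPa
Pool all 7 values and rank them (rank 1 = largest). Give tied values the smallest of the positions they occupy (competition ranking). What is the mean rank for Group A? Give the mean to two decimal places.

2.00

Sorted (descending): 617, 609, 609, 609, 556, 362, 317
The 3 values of 609 occupy positions 2–4 → each gets rank 2.
Group A values → pooled ranks: 609→2, 609→2
Mean rank = (2 + 2) / 2 = 2.00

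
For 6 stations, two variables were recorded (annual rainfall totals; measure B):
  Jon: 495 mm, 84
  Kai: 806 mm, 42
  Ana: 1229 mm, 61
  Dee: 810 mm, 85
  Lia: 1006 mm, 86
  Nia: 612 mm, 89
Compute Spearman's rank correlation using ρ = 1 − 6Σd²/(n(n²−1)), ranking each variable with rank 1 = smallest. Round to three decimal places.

Ranks of variable 1: 1, 3, 6, 4, 5, 2
Ranks of variable 2: 3, 1, 2, 4, 5, 6
d = r₁ − r₂: -2, 2, 4, 0, 0, -4
d²: 4, 4, 16, 0, 0, 16; Σd² = 40
ρ = 1 − 6·40/(6·35) = 1 − 240/210 = -0.143

-0.143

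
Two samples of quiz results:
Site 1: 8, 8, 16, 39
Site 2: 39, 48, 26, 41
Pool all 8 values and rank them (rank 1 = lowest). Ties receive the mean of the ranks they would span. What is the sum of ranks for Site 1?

11.5

Sorted (ascending): 8, 8, 16, 26, 39, 39, 41, 48
The 2 values of 8 occupy positions 1–2 → average rank (1+2)/2 = 1.5.
The 2 values of 39 occupy positions 5–6 → average rank (5+6)/2 = 5.5.
Site 1 values → pooled ranks: 8→1.5, 8→1.5, 16→3, 39→5.5
Rank sum = 1.5 + 1.5 + 3 + 5.5 = 11.5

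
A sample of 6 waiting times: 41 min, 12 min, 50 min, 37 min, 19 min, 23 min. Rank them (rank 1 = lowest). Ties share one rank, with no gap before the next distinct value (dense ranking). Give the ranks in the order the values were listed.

5, 1, 6, 4, 2, 3

Sorted (ascending): 12, 19, 23, 37, 41, 50
No ties — each value takes its position as its rank.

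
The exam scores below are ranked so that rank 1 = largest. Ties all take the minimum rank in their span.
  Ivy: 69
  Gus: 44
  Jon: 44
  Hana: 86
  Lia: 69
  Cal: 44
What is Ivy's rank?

Sorted (descending): 86, 69, 69, 44, 44, 44
The 2 values of 69 occupy positions 2–3 → each gets rank 2.
The 3 values of 44 occupy positions 4–6 → each gets rank 4.
Ivy has value 69 → rank 2.

2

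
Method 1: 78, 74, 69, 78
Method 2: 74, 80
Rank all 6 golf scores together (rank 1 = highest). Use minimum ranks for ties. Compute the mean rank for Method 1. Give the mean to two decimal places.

Sorted (descending): 80, 78, 78, 74, 74, 69
The 2 values of 78 occupy positions 2–3 → each gets rank 2.
The 2 values of 74 occupy positions 4–5 → each gets rank 4.
Method 1 values → pooled ranks: 78→2, 74→4, 69→6, 78→2
Mean rank = (2 + 4 + 6 + 2) / 4 = 3.50

3.50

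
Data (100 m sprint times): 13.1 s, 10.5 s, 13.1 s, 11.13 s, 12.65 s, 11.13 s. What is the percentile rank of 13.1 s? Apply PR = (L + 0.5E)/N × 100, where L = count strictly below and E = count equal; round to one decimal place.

83.3

N = 6.
Strictly below 13.1: 4. Equal to 13.1: 2.
PR = (4 + 0.5·2)/6 × 100 = 83.3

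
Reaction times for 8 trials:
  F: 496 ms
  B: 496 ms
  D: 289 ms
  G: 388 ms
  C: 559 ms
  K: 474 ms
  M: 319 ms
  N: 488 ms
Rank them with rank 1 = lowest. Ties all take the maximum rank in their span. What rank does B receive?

7

Sorted (ascending): 289, 319, 388, 474, 488, 496, 496, 559
The 2 values of 496 occupy positions 6–7 → each gets rank 7.
B has value 496 ms → rank 7.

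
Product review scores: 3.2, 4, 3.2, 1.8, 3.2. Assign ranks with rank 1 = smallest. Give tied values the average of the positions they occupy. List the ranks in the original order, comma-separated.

3, 5, 3, 1, 3

Sorted (ascending): 1.8, 3.2, 3.2, 3.2, 4
The 3 values of 3.2 occupy positions 2–4 → average rank 3.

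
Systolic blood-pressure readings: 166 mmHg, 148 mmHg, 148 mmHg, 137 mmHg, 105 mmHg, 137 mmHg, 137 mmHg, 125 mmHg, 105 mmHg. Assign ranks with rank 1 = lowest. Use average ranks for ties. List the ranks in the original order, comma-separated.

9, 7.5, 7.5, 5, 1.5, 5, 5, 3, 1.5

Sorted (ascending): 105, 105, 125, 137, 137, 137, 148, 148, 166
The 2 values of 105 occupy positions 1–2 → average rank (1+2)/2 = 1.5.
The 3 values of 137 occupy positions 4–6 → average rank 5.
The 2 values of 148 occupy positions 7–8 → average rank (7+8)/2 = 7.5.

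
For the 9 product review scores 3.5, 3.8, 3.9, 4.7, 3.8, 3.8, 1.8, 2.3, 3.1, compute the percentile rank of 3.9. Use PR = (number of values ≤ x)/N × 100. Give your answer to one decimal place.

88.9

N = 9.
Strictly below 3.9: 7. Equal to 3.9: 1.
PR = 8/9 × 100 = 88.9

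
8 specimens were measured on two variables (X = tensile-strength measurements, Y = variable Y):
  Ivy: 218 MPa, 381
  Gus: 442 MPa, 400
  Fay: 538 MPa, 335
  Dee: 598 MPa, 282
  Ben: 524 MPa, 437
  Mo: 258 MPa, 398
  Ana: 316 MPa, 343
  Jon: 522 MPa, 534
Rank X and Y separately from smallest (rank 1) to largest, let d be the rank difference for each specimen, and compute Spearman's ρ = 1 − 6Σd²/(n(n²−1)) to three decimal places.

-0.262

Ranks of variable 1: 1, 4, 7, 8, 6, 2, 3, 5
Ranks of variable 2: 4, 6, 2, 1, 7, 5, 3, 8
d = r₁ − r₂: -3, -2, 5, 7, -1, -3, 0, -3
d²: 9, 4, 25, 49, 1, 9, 0, 9; Σd² = 106
ρ = 1 − 6·106/(8·63) = 1 − 636/504 = -0.262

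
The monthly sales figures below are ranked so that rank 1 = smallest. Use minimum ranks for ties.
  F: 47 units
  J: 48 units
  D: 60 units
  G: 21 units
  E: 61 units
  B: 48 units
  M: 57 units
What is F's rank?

Sorted (ascending): 21, 47, 48, 48, 57, 60, 61
The 2 values of 48 occupy positions 3–4 → each gets rank 3.
F has value 47 units → rank 2.

2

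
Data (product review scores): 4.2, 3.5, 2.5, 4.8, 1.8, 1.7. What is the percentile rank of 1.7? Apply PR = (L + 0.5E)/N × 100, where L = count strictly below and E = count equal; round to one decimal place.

N = 6.
Strictly below 1.7: 0. Equal to 1.7: 1.
PR = (0 + 0.5·1)/6 × 100 = 8.3

8.3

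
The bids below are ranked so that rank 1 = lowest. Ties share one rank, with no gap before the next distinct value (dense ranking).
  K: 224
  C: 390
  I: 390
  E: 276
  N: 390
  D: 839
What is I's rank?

Sorted (ascending): 224, 276, 390, 390, 390, 839
The 3 values of 390 share dense rank 3.
Remaining distinct values take the next consecutive integers.
I has value 390 → rank 3.

3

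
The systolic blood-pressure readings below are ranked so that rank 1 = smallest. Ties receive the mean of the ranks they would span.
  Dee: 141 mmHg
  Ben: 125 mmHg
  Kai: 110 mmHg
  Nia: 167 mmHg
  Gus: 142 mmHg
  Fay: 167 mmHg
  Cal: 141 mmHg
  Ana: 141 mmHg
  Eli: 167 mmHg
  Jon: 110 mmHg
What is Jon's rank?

1.5

Sorted (ascending): 110, 110, 125, 141, 141, 141, 142, 167, 167, 167
The 2 values of 110 occupy positions 1–2 → average rank (1+2)/2 = 1.5.
The 3 values of 141 occupy positions 4–6 → average rank 5.
The 3 values of 167 occupy positions 8–10 → average rank 9.
Jon has value 110 mmHg → rank 1.5.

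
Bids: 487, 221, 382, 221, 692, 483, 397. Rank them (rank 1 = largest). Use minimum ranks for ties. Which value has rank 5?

Sorted (descending): 692, 487, 483, 397, 382, 221, 221
The 2 values of 221 occupy positions 6–7 → each gets rank 6.
Rank 5 → value 382.

382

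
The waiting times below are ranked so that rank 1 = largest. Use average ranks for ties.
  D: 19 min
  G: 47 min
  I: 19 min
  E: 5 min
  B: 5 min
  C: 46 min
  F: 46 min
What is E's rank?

6.5

Sorted (descending): 47, 46, 46, 19, 19, 5, 5
The 2 values of 46 occupy positions 2–3 → average rank (2+3)/2 = 2.5.
The 2 values of 19 occupy positions 4–5 → average rank (4+5)/2 = 4.5.
The 2 values of 5 occupy positions 6–7 → average rank (6+7)/2 = 6.5.
E has value 5 min → rank 6.5.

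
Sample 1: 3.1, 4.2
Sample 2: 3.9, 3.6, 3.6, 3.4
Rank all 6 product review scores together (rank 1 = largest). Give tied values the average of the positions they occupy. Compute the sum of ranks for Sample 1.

7

Sorted (descending): 4.2, 3.9, 3.6, 3.6, 3.4, 3.1
The 2 values of 3.6 occupy positions 3–4 → average rank (3+4)/2 = 3.5.
Sample 1 values → pooled ranks: 3.1→6, 4.2→1
Rank sum = 6 + 1 = 7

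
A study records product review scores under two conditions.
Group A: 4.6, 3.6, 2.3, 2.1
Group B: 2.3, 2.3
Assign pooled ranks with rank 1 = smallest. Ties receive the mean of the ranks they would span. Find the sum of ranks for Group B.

Sorted (ascending): 2.1, 2.3, 2.3, 2.3, 3.6, 4.6
The 3 values of 2.3 occupy positions 2–4 → average rank 3.
Group B values → pooled ranks: 2.3→3, 2.3→3
Rank sum = 3 + 3 = 6

6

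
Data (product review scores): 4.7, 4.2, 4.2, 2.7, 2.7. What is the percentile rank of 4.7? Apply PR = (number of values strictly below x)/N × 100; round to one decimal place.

80.0

N = 5.
Strictly below 4.7: 4. Equal to 4.7: 1.
PR = 4/5 × 100 = 80.0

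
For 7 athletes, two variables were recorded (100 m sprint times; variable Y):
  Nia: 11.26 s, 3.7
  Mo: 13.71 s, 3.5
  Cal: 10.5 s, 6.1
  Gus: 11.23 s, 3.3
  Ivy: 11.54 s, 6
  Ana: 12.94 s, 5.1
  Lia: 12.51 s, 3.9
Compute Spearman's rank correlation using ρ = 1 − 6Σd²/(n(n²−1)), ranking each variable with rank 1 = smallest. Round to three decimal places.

Ranks of variable 1: 3, 7, 1, 2, 4, 6, 5
Ranks of variable 2: 3, 2, 7, 1, 6, 5, 4
d = r₁ − r₂: 0, 5, -6, 1, -2, 1, 1
d²: 0, 25, 36, 1, 4, 1, 1; Σd² = 68
ρ = 1 − 6·68/(7·48) = 1 − 408/336 = -0.214

-0.214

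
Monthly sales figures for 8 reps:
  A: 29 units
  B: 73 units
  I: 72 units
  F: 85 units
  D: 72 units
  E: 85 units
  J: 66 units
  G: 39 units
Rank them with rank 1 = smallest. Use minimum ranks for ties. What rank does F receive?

Sorted (ascending): 29, 39, 66, 72, 72, 73, 85, 85
The 2 values of 72 occupy positions 4–5 → each gets rank 4.
The 2 values of 85 occupy positions 7–8 → each gets rank 7.
F has value 85 units → rank 7.

7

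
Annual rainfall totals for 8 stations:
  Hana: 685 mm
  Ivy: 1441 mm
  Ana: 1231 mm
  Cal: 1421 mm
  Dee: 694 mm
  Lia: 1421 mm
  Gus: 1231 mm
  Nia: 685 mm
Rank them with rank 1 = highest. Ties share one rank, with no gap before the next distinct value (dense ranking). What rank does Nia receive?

5

Sorted (descending): 1441, 1421, 1421, 1231, 1231, 694, 685, 685
The 2 values of 1421 share dense rank 2.
The 2 values of 1231 share dense rank 3.
The 2 values of 685 share dense rank 5.
Remaining distinct values take the next consecutive integers.
Nia has value 685 mm → rank 5.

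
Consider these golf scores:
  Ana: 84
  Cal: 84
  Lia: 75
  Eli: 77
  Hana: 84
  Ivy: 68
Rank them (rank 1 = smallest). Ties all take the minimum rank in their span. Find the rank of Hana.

Sorted (ascending): 68, 75, 77, 84, 84, 84
The 3 values of 84 occupy positions 4–6 → each gets rank 4.
Hana has value 84 → rank 4.

4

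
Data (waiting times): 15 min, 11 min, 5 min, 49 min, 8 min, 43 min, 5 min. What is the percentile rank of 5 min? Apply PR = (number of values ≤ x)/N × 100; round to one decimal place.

N = 7.
Strictly below 5: 0. Equal to 5: 2.
PR = 2/7 × 100 = 28.6

28.6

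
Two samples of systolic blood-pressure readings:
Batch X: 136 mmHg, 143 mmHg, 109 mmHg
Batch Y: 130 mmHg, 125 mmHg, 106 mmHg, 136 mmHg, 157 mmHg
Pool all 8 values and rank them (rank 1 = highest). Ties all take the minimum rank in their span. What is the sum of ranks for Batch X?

12

Sorted (descending): 157, 143, 136, 136, 130, 125, 109, 106
The 2 values of 136 occupy positions 3–4 → each gets rank 3.
Batch X values → pooled ranks: 136→3, 143→2, 109→7
Rank sum = 3 + 2 + 7 = 12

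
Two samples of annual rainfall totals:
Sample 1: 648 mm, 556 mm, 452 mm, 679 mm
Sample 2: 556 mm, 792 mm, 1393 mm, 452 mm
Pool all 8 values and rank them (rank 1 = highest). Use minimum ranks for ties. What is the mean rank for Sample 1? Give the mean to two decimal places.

Sorted (descending): 1393, 792, 679, 648, 556, 556, 452, 452
The 2 values of 556 occupy positions 5–6 → each gets rank 5.
The 2 values of 452 occupy positions 7–8 → each gets rank 7.
Sample 1 values → pooled ranks: 648→4, 556→5, 452→7, 679→3
Mean rank = (4 + 5 + 7 + 3) / 4 = 4.75

4.75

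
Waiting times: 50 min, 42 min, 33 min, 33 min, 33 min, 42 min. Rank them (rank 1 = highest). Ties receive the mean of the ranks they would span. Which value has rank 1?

50

Sorted (descending): 50, 42, 42, 33, 33, 33
The 2 values of 42 occupy positions 2–3 → average rank (2+3)/2 = 2.5.
The 3 values of 33 occupy positions 4–6 → average rank 5.
Rank 1 → value 50.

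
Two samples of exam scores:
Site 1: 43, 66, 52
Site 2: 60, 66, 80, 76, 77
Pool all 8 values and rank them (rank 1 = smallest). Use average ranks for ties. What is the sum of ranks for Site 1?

Sorted (ascending): 43, 52, 60, 66, 66, 76, 77, 80
The 2 values of 66 occupy positions 4–5 → average rank (4+5)/2 = 4.5.
Site 1 values → pooled ranks: 43→1, 66→4.5, 52→2
Rank sum = 1 + 4.5 + 2 = 7.5

7.5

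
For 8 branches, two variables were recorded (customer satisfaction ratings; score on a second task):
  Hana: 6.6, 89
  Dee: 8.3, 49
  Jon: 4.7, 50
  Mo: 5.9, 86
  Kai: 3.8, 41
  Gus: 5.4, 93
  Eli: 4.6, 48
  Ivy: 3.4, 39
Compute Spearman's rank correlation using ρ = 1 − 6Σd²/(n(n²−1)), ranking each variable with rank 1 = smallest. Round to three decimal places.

0.690

Ranks of variable 1: 7, 8, 4, 6, 2, 5, 3, 1
Ranks of variable 2: 7, 4, 5, 6, 2, 8, 3, 1
d = r₁ − r₂: 0, 4, -1, 0, 0, -3, 0, 0
d²: 0, 16, 1, 0, 0, 9, 0, 0; Σd² = 26
ρ = 1 − 6·26/(8·63) = 1 − 156/504 = 0.690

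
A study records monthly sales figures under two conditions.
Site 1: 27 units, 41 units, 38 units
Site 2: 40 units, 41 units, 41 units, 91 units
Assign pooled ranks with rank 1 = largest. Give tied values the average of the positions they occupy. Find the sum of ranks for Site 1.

Sorted (descending): 91, 41, 41, 41, 40, 38, 27
The 3 values of 41 occupy positions 2–4 → average rank 3.
Site 1 values → pooled ranks: 27→7, 41→3, 38→6
Rank sum = 7 + 3 + 6 = 16

16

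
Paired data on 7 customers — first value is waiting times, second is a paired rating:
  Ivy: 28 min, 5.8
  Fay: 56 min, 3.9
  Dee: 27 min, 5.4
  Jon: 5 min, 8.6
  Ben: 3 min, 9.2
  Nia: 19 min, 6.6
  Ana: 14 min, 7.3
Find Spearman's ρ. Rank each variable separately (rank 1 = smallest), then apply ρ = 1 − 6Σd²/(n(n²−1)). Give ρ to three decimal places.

Ranks of variable 1: 6, 7, 5, 2, 1, 4, 3
Ranks of variable 2: 3, 1, 2, 6, 7, 4, 5
d = r₁ − r₂: 3, 6, 3, -4, -6, 0, -2
d²: 9, 36, 9, 16, 36, 0, 4; Σd² = 110
ρ = 1 − 6·110/(7·48) = 1 − 660/336 = -0.964

-0.964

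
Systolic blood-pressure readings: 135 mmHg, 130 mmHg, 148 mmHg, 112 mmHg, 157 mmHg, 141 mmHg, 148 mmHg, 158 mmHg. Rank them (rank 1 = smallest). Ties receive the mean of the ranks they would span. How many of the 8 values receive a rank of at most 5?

4

Sorted (ascending): 112, 130, 135, 141, 148, 148, 157, 158
The 2 values of 148 occupy positions 5–6 → average rank (5+6)/2 = 5.5.
Ranks ≤ 5: {1, 2, 3, 4} → 4 values.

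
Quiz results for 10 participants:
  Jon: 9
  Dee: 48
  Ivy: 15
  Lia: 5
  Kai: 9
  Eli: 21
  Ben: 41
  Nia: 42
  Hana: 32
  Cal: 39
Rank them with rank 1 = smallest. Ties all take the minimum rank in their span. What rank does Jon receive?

Sorted (ascending): 5, 9, 9, 15, 21, 32, 39, 41, 42, 48
The 2 values of 9 occupy positions 2–3 → each gets rank 2.
Jon has value 9 → rank 2.

2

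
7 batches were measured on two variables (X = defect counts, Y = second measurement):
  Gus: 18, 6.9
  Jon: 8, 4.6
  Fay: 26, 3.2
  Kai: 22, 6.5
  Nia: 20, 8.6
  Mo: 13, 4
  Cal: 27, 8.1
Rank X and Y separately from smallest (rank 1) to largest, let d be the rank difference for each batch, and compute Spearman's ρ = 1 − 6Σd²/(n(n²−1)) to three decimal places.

0.214

Ranks of variable 1: 3, 1, 6, 5, 4, 2, 7
Ranks of variable 2: 5, 3, 1, 4, 7, 2, 6
d = r₁ − r₂: -2, -2, 5, 1, -3, 0, 1
d²: 4, 4, 25, 1, 9, 0, 1; Σd² = 44
ρ = 1 − 6·44/(7·48) = 1 − 264/336 = 0.214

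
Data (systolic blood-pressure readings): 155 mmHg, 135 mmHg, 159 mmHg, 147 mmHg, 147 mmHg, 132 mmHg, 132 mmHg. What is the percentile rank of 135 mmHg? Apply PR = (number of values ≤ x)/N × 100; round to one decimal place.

N = 7.
Strictly below 135: 2. Equal to 135: 1.
PR = 3/7 × 100 = 42.9

42.9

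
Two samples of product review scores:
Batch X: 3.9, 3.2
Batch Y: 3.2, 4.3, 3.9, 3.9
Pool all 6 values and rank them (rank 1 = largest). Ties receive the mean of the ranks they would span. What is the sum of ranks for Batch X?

8.5

Sorted (descending): 4.3, 3.9, 3.9, 3.9, 3.2, 3.2
The 3 values of 3.9 occupy positions 2–4 → average rank 3.
The 2 values of 3.2 occupy positions 5–6 → average rank (5+6)/2 = 5.5.
Batch X values → pooled ranks: 3.9→3, 3.2→5.5
Rank sum = 3 + 5.5 = 8.5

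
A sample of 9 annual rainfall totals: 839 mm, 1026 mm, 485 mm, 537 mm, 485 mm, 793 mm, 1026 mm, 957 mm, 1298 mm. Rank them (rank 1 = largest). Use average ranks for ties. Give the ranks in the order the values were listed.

5, 2.5, 8.5, 7, 8.5, 6, 2.5, 4, 1

Sorted (descending): 1298, 1026, 1026, 957, 839, 793, 537, 485, 485
The 2 values of 1026 occupy positions 2–3 → average rank (2+3)/2 = 2.5.
The 2 values of 485 occupy positions 8–9 → average rank (8+9)/2 = 8.5.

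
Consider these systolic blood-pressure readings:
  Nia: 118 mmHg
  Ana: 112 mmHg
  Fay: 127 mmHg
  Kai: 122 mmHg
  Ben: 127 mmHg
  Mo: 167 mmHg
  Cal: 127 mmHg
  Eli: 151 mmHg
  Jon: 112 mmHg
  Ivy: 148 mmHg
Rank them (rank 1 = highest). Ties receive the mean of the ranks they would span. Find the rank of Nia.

8

Sorted (descending): 167, 151, 148, 127, 127, 127, 122, 118, 112, 112
The 3 values of 127 occupy positions 4–6 → average rank 5.
The 2 values of 112 occupy positions 9–10 → average rank (9+10)/2 = 9.5.
Nia has value 118 mmHg → rank 8.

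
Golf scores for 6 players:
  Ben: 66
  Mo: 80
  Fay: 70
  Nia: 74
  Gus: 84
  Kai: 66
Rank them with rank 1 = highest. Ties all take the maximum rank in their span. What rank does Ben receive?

Sorted (descending): 84, 80, 74, 70, 66, 66
The 2 values of 66 occupy positions 5–6 → each gets rank 6.
Ben has value 66 → rank 6.

6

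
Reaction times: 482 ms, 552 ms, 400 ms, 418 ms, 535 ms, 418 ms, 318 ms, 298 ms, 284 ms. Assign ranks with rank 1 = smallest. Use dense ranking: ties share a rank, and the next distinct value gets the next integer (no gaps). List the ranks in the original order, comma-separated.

6, 8, 4, 5, 7, 5, 3, 2, 1

Sorted (ascending): 284, 298, 318, 400, 418, 418, 482, 535, 552
The 2 values of 418 share dense rank 5.
Remaining distinct values take the next consecutive integers.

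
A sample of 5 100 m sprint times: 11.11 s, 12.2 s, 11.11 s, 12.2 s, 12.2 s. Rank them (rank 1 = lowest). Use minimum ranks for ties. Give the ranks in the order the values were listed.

Sorted (ascending): 11.11, 11.11, 12.2, 12.2, 12.2
The 2 values of 11.11 occupy positions 1–2 → each gets rank 1.
The 3 values of 12.2 occupy positions 3–5 → each gets rank 3.

1, 3, 1, 3, 3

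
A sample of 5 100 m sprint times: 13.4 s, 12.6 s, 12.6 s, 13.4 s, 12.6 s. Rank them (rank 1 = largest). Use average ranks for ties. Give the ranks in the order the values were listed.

1.5, 4, 4, 1.5, 4

Sorted (descending): 13.4, 13.4, 12.6, 12.6, 12.6
The 2 values of 13.4 occupy positions 1–2 → average rank (1+2)/2 = 1.5.
The 3 values of 12.6 occupy positions 3–5 → average rank 4.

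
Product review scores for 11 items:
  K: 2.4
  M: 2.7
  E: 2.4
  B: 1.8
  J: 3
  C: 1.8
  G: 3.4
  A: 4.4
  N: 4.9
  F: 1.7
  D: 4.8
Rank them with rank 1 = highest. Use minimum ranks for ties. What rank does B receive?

Sorted (descending): 4.9, 4.8, 4.4, 3.4, 3, 2.7, 2.4, 2.4, 1.8, 1.8, 1.7
The 2 values of 2.4 occupy positions 7–8 → each gets rank 7.
The 2 values of 1.8 occupy positions 9–10 → each gets rank 9.
B has value 1.8 → rank 9.

9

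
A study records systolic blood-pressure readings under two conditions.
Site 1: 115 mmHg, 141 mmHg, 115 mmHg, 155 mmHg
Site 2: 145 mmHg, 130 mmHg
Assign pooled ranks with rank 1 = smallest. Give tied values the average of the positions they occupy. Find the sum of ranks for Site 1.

Sorted (ascending): 115, 115, 130, 141, 145, 155
The 2 values of 115 occupy positions 1–2 → average rank (1+2)/2 = 1.5.
Site 1 values → pooled ranks: 115→1.5, 141→4, 115→1.5, 155→6
Rank sum = 1.5 + 4 + 1.5 + 6 = 13

13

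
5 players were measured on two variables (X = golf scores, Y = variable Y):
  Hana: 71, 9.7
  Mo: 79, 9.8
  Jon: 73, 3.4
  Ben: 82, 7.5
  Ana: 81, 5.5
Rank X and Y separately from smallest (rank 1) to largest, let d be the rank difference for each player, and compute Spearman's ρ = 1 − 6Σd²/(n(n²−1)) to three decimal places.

-0.100

Ranks of variable 1: 1, 3, 2, 5, 4
Ranks of variable 2: 4, 5, 1, 3, 2
d = r₁ − r₂: -3, -2, 1, 2, 2
d²: 9, 4, 1, 4, 4; Σd² = 22
ρ = 1 − 6·22/(5·24) = 1 − 132/120 = -0.100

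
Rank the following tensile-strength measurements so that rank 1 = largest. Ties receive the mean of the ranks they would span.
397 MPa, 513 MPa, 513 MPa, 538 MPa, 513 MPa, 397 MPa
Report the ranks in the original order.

Sorted (descending): 538, 513, 513, 513, 397, 397
The 3 values of 513 occupy positions 2–4 → average rank 3.
The 2 values of 397 occupy positions 5–6 → average rank (5+6)/2 = 5.5.

5.5, 3, 3, 1, 3, 5.5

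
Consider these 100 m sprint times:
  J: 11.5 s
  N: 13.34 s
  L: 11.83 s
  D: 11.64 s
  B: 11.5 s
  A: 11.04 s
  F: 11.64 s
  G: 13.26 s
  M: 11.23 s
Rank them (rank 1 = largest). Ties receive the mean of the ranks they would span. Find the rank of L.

Sorted (descending): 13.34, 13.26, 11.83, 11.64, 11.64, 11.5, 11.5, 11.23, 11.04
The 2 values of 11.64 occupy positions 4–5 → average rank (4+5)/2 = 4.5.
The 2 values of 11.5 occupy positions 6–7 → average rank (6+7)/2 = 6.5.
L has value 11.83 s → rank 3.

3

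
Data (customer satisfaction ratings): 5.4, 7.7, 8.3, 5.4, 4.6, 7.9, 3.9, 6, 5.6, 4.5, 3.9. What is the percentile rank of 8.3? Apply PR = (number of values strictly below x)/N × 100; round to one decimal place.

90.9

N = 11.
Strictly below 8.3: 10. Equal to 8.3: 1.
PR = 10/11 × 100 = 90.9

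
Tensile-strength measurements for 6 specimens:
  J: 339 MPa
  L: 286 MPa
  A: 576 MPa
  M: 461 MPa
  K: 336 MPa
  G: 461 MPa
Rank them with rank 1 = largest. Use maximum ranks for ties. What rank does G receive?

Sorted (descending): 576, 461, 461, 339, 336, 286
The 2 values of 461 occupy positions 2–3 → each gets rank 3.
G has value 461 MPa → rank 3.

3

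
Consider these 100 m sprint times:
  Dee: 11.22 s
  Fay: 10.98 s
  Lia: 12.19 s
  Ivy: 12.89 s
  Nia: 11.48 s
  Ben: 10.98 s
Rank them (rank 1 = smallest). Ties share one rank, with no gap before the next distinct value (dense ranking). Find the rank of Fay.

Sorted (ascending): 10.98, 10.98, 11.22, 11.48, 12.19, 12.89
The 2 values of 10.98 share dense rank 1.
Remaining distinct values take the next consecutive integers.
Fay has value 10.98 s → rank 1.

1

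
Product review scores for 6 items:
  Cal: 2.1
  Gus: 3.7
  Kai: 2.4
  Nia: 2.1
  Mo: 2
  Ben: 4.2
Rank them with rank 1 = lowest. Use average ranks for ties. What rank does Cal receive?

Sorted (ascending): 2, 2.1, 2.1, 2.4, 3.7, 4.2
The 2 values of 2.1 occupy positions 2–3 → average rank (2+3)/2 = 2.5.
Cal has value 2.1 → rank 2.5.

2.5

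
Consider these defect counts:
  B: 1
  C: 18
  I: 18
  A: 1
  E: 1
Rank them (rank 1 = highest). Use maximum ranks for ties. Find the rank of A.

Sorted (descending): 18, 18, 1, 1, 1
The 2 values of 18 occupy positions 1–2 → each gets rank 2.
The 3 values of 1 occupy positions 3–5 → each gets rank 5.
A has value 1 → rank 5.

5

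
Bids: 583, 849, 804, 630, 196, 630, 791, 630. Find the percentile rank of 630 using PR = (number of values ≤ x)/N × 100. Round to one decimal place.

N = 8.
Strictly below 630: 2. Equal to 630: 3.
PR = 5/8 × 100 = 62.5

62.5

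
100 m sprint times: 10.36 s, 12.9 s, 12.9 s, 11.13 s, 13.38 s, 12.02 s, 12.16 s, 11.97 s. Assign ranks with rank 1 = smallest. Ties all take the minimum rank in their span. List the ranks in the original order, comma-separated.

1, 6, 6, 2, 8, 4, 5, 3

Sorted (ascending): 10.36, 11.13, 11.97, 12.02, 12.16, 12.9, 12.9, 13.38
The 2 values of 12.9 occupy positions 6–7 → each gets rank 6.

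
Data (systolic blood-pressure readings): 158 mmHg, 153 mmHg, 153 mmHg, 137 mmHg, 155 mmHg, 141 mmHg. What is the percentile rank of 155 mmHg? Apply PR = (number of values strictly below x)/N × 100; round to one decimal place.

66.7

N = 6.
Strictly below 155: 4. Equal to 155: 1.
PR = 4/6 × 100 = 66.7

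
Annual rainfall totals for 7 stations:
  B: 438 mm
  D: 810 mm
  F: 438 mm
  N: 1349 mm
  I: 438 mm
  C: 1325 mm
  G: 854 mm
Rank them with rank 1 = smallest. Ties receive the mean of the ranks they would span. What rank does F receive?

2

Sorted (ascending): 438, 438, 438, 810, 854, 1325, 1349
The 3 values of 438 occupy positions 1–3 → average rank 2.
F has value 438 mm → rank 2.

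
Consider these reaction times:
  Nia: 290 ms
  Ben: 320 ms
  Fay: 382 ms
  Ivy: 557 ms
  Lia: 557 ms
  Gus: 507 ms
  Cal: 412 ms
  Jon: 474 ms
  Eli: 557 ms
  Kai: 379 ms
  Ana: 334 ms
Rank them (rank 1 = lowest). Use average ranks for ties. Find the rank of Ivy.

10

Sorted (ascending): 290, 320, 334, 379, 382, 412, 474, 507, 557, 557, 557
The 3 values of 557 occupy positions 9–11 → average rank 10.
Ivy has value 557 ms → rank 10.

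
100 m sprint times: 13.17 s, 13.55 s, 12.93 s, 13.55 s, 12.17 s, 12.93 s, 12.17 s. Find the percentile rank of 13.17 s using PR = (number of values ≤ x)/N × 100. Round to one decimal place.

71.4

N = 7.
Strictly below 13.17: 4. Equal to 13.17: 1.
PR = 5/7 × 100 = 71.4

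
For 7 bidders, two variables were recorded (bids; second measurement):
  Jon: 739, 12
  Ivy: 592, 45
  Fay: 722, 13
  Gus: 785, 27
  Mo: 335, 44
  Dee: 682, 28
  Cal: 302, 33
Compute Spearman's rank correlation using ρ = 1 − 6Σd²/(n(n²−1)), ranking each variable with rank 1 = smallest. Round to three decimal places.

-0.750

Ranks of variable 1: 6, 3, 5, 7, 2, 4, 1
Ranks of variable 2: 1, 7, 2, 3, 6, 4, 5
d = r₁ − r₂: 5, -4, 3, 4, -4, 0, -4
d²: 25, 16, 9, 16, 16, 0, 16; Σd² = 98
ρ = 1 − 6·98/(7·48) = 1 − 588/336 = -0.750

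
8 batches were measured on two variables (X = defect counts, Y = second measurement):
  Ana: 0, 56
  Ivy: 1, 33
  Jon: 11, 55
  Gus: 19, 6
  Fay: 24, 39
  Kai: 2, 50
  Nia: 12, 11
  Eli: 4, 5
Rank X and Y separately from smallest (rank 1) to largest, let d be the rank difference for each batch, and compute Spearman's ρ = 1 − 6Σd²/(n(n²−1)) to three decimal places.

-0.405

Ranks of variable 1: 1, 2, 5, 7, 8, 3, 6, 4
Ranks of variable 2: 8, 4, 7, 2, 5, 6, 3, 1
d = r₁ − r₂: -7, -2, -2, 5, 3, -3, 3, 3
d²: 49, 4, 4, 25, 9, 9, 9, 9; Σd² = 118
ρ = 1 − 6·118/(8·63) = 1 − 708/504 = -0.405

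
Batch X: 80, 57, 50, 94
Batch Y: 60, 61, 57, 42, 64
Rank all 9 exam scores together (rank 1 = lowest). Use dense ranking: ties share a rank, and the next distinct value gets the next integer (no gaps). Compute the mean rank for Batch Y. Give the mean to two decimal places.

Sorted (ascending): 42, 50, 57, 57, 60, 61, 64, 80, 94
The 2 values of 57 share dense rank 3.
Remaining distinct values take the next consecutive integers.
Batch Y values → pooled ranks: 60→4, 61→5, 57→3, 42→1, 64→6
Mean rank = (4 + 5 + 3 + 1 + 6) / 5 = 3.80

3.80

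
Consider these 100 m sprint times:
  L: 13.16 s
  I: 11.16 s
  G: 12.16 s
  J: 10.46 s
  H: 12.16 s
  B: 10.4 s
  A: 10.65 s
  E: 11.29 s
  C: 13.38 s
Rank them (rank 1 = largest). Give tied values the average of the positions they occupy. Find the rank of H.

3.5

Sorted (descending): 13.38, 13.16, 12.16, 12.16, 11.29, 11.16, 10.65, 10.46, 10.4
The 2 values of 12.16 occupy positions 3–4 → average rank (3+4)/2 = 3.5.
H has value 12.16 s → rank 3.5.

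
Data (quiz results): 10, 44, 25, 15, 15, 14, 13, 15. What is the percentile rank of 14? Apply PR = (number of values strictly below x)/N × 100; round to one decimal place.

25.0

N = 8.
Strictly below 14: 2. Equal to 14: 1.
PR = 2/8 × 100 = 25.0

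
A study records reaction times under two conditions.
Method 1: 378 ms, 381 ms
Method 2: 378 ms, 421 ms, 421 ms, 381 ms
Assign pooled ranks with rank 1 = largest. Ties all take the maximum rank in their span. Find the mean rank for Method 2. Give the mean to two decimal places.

3.50

Sorted (descending): 421, 421, 381, 381, 378, 378
The 2 values of 421 occupy positions 1–2 → each gets rank 2.
The 2 values of 381 occupy positions 3–4 → each gets rank 4.
The 2 values of 378 occupy positions 5–6 → each gets rank 6.
Method 2 values → pooled ranks: 378→6, 421→2, 421→2, 381→4
Mean rank = (6 + 2 + 2 + 4) / 4 = 3.50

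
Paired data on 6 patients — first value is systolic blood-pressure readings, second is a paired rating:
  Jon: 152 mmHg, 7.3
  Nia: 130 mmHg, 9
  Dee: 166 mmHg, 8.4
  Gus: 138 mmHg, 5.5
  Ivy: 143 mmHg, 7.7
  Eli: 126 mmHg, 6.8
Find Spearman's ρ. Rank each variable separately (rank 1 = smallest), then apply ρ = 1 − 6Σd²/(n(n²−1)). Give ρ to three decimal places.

0.257

Ranks of variable 1: 5, 2, 6, 3, 4, 1
Ranks of variable 2: 3, 6, 5, 1, 4, 2
d = r₁ − r₂: 2, -4, 1, 2, 0, -1
d²: 4, 16, 1, 4, 0, 1; Σd² = 26
ρ = 1 − 6·26/(6·35) = 1 − 156/210 = 0.257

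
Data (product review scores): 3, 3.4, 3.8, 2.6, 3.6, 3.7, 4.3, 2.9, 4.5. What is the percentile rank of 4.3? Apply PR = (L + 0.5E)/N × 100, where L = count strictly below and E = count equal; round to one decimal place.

83.3

N = 9.
Strictly below 4.3: 7. Equal to 4.3: 1.
PR = (7 + 0.5·1)/9 × 100 = 83.3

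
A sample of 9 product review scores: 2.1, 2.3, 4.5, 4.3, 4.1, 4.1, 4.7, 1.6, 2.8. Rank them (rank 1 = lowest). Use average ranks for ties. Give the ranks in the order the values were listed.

Sorted (ascending): 1.6, 2.1, 2.3, 2.8, 4.1, 4.1, 4.3, 4.5, 4.7
The 2 values of 4.1 occupy positions 5–6 → average rank (5+6)/2 = 5.5.

2, 3, 8, 7, 5.5, 5.5, 9, 1, 4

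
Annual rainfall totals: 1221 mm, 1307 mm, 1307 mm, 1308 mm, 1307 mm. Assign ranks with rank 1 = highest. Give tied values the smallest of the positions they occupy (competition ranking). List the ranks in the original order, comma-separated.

5, 2, 2, 1, 2

Sorted (descending): 1308, 1307, 1307, 1307, 1221
The 3 values of 1307 occupy positions 2–4 → each gets rank 2.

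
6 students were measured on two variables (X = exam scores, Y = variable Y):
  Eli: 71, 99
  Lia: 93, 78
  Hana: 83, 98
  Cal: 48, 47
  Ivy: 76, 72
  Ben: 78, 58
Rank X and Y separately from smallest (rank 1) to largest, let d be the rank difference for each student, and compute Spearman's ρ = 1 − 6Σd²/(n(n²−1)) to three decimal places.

Ranks of variable 1: 2, 6, 5, 1, 3, 4
Ranks of variable 2: 6, 4, 5, 1, 3, 2
d = r₁ − r₂: -4, 2, 0, 0, 0, 2
d²: 16, 4, 0, 0, 0, 4; Σd² = 24
ρ = 1 − 6·24/(6·35) = 1 − 144/210 = 0.314

0.314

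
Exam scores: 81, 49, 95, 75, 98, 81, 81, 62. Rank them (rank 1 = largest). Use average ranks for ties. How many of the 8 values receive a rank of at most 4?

Sorted (descending): 98, 95, 81, 81, 81, 75, 62, 49
The 3 values of 81 occupy positions 3–5 → average rank 4.
Ranks ≤ 4: {1, 2, 4, 4, 4} → 5 values.

5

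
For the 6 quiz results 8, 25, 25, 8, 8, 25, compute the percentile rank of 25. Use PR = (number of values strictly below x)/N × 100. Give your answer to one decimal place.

N = 6.
Strictly below 25: 3. Equal to 25: 3.
PR = 3/6 × 100 = 50.0

50.0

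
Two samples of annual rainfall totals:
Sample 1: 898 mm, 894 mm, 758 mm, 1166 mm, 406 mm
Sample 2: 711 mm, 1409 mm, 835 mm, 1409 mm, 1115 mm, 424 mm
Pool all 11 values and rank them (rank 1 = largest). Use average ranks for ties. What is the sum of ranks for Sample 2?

Sorted (descending): 1409, 1409, 1166, 1115, 898, 894, 835, 758, 711, 424, 406
The 2 values of 1409 occupy positions 1–2 → average rank (1+2)/2 = 1.5.
Sample 2 values → pooled ranks: 711→9, 1409→1.5, 835→7, 1409→1.5, 1115→4, 424→10
Rank sum = 9 + 1.5 + 7 + 1.5 + 4 + 10 = 33

33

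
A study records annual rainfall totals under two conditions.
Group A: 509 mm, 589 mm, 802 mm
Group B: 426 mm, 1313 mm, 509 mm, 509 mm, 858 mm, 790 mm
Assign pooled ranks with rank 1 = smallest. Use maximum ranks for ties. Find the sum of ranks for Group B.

32

Sorted (ascending): 426, 509, 509, 509, 589, 790, 802, 858, 1313
The 3 values of 509 occupy positions 2–4 → each gets rank 4.
Group B values → pooled ranks: 426→1, 1313→9, 509→4, 509→4, 858→8, 790→6
Rank sum = 1 + 9 + 4 + 4 + 8 + 6 = 32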